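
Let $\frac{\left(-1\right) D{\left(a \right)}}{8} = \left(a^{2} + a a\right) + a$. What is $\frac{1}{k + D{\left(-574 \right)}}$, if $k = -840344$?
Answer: $- \frac{1}{6107368} \approx -1.6374 \cdot 10^{-7}$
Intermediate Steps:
$D{\left(a \right)} = - 16 a^{2} - 8 a$ ($D{\left(a \right)} = - 8 \left(\left(a^{2} + a a\right) + a\right) = - 8 \left(\left(a^{2} + a^{2}\right) + a\right) = - 8 \left(2 a^{2} + a\right) = - 8 \left(a + 2 a^{2}\right) = - 16 a^{2} - 8 a$)
$\frac{1}{k + D{\left(-574 \right)}} = \frac{1}{-840344 - - 4592 \left(1 + 2 \left(-574\right)\right)} = \frac{1}{-840344 - - 4592 \left(1 - 1148\right)} = \frac{1}{-840344 - \left(-4592\right) \left(-1147\right)} = \frac{1}{-840344 - 5267024} = \frac{1}{-6107368} = - \frac{1}{6107368}$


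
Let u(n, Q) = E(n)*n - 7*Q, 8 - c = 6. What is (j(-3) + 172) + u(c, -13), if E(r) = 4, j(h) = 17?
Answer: 288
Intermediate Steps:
c = 2 (c = 8 - 1*6 = 8 - 6 = 2)
u(n, Q) = -7*Q + 4*n (u(n, Q) = 4*n - 7*Q = -7*Q + 4*n)
(j(-3) + 172) + u(c, -13) = (17 + 172) + (-7*(-13) + 4*2) = 189 + (91 + 8) = 189 + 99 = 288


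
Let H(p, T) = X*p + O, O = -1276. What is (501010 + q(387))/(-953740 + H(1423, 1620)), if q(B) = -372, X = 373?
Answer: -500638/424237 ≈ -1.1801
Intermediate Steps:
H(p, T) = -1276 + 373*p (H(p, T) = 373*p - 1276 = -1276 + 373*p)
(501010 + q(387))/(-953740 + H(1423, 1620)) = (501010 - 372)/(-953740 + (-1276 + 373*1423)) = 500638/(-953740 + (-1276 + 530779)) = 500638/(-953740 + 529503) = 500638/(-424237) = 500638*(-1/424237) = -500638/424237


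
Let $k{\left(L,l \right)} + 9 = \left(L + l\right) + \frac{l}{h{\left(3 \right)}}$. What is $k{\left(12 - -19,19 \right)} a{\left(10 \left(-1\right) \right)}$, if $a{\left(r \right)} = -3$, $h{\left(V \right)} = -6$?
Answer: $- \frac{227}{2} \approx -113.5$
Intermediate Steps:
$k{\left(L,l \right)} = -9 + L + \frac{5 l}{6}$ ($k{\left(L,l \right)} = -9 + \left(\left(L + l\right) + \frac{l}{-6}\right) = -9 + \left(\left(L + l\right) + l \left(- \frac{1}{6}\right)\right) = -9 + \left(\left(L + l\right) - \frac{l}{6}\right) = -9 + \left(L + \frac{5 l}{6}\right) = -9 + L + \frac{5 l}{6}$)
$k{\left(12 - -19,19 \right)} a{\left(10 \left(-1\right) \right)} = \left(-9 + \left(12 - -19\right) + \frac{5}{6} \cdot 19\right) \left(-3\right) = \left(-9 + \left(12 + 19\right) + \frac{95}{6}\right) \left(-3\right) = \left(-9 + 31 + \frac{95}{6}\right) \left(-3\right) = \frac{227}{6} \left(-3\right) = - \frac{227}{2}$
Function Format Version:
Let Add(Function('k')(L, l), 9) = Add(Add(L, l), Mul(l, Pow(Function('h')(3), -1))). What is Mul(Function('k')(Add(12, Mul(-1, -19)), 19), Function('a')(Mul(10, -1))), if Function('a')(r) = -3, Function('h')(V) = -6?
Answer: Rational(-227, 2) ≈ -113.50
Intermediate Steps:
Function('k')(L, l) = Add(-9, L, Mul(Rational(5, 6), l)) (Function('k')(L, l) = Add(-9, Add(Add(L, l), Mul(l, Pow(-6, -1)))) = Add(-9, Add(Add(L, l), Mul(l, Rational(-1, 6)))) = Add(-9, Add(Add(L, l), Mul(Rational(-1, 6), l))) = Add(-9, Add(L, Mul(Rational(5, 6), l))) = Add(-9, L, Mul(Rational(5, 6), l)))
Mul(Function('k')(Add(12, Mul(-1, -19)), 19), Function('a')(Mul(10, -1))) = Mul(Add(-9, Add(12, Mul(-1, -19)), Mul(Rational(5, 6), 19)), -3) = Mul(Add(-9, Add(12, 19), Rational(95, 6)), -3) = Mul(Add(-9, 31, Rational(95, 6)), -3) = Mul(Rational(227, 6), -3) = Rational(-227, 2)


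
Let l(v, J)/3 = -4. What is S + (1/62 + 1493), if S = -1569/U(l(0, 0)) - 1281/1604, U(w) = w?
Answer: 20175109/12431 ≈ 1623.0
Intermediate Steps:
l(v, J) = -12 (l(v, J) = 3*(-4) = -12)
S = 104221/802 (S = -1569/(-12) - 1281/1604 = -1569*(-1/12) - 1281*1/1604 = 523/4 - 1281/1604 = 104221/802 ≈ 129.95)
S + (1/62 + 1493) = 104221/802 + (1/62 + 1493) = 104221/802 + 92567/62 = 20175109/12431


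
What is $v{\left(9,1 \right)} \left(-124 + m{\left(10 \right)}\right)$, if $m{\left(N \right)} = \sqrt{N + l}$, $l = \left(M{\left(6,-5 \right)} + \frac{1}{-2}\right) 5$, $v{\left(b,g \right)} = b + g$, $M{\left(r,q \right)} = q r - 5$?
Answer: $-1240 + 5 i \sqrt{670} \approx -1240.0 + 129.42 i$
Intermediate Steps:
$M{\left(r,q \right)} = -5 + q r$
$l = - \frac{355}{2}$ ($l = \left(\left(-5 - 30\right) + \frac{1}{-2}\right) 5 = \left(\left(-5 - 30\right) - \frac{1}{2}\right) 5 = \left(-35 - \frac{1}{2}\right) 5 = \left(- \frac{71}{2}\right) 5 = - \frac{355}{2} \approx -177.5$)
$m{\left(N \right)} = \sqrt{- \frac{355}{2} + N}$ ($m{\left(N \right)} = \sqrt{N - \frac{355}{2}} = \sqrt{- \frac{355}{2} + N}$)
$v{\left(9,1 \right)} \left(-124 + m{\left(10 \right)}\right) = \left(9 + 1\right) \left(-124 + \frac{\sqrt{-710 + 4 \cdot 10}}{2}\right) = 10 \left(-124 + \frac{\sqrt{-710 + 40}}{2}\right) = 10 \left(-124 + \frac{\sqrt{-670}}{2}\right) = 10 \left(-124 + \frac{i \sqrt{670}}{2}\right) = -1240 + 5 i \sqrt{670}$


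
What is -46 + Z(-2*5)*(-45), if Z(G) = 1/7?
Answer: -367/7 ≈ -52.429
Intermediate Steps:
Z(G) = 1/7
-46 + Z(-2*5)*(-45) = -46 + (1/7)*(-45) = -46 - 45/7 = -367/7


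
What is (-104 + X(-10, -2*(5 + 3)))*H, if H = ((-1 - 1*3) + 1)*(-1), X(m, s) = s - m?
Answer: -330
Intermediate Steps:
H = 3 (H = ((-1 - 3) + 1)*(-1) = (-4 + 1)*(-1) = -3*(-1) = 3)
(-104 + X(-10, -2*(5 + 3)))*H = (-104 + (-2*(5 + 3) - 1*(-10)))*3 = (-104 + (-2*8 + 10))*3 = (-104 + (-16 + 10))*3 = (-104 - 6)*3 = -110*3 = -330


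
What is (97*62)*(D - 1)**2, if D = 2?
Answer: 6014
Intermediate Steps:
(97*62)*(D - 1)**2 = (97*62)*(2 - 1)**2 = 6014*1**2 = 6014*1 = 6014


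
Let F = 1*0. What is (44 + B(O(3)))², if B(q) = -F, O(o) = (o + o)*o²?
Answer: 1936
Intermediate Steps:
O(o) = 2*o³ (O(o) = (2*o)*o² = 2*o³)
F = 0
B(q) = 0 (B(q) = -1*0 = 0)
(44 + B(O(3)))² = (44 + 0)² = 44² = 1936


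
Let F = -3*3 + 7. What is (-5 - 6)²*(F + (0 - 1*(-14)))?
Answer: 1452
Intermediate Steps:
F = -2 (F = -9 + 7 = -2)
(-5 - 6)²*(F + (0 - 1*(-14))) = (-5 - 6)²*(-2 + (0 - 1*(-14))) = (-11)²*(-2 + (0 + 14)) = 121*(-2 + 14) = 121*12 = 1452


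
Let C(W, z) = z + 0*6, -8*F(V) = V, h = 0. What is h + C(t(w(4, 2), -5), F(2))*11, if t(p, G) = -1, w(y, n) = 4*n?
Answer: -11/4 ≈ -2.7500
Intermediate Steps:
F(V) = -V/8
C(W, z) = z (C(W, z) = z + 0 = z)
h + C(t(w(4, 2), -5), F(2))*11 = 0 - ⅛*2*11 = 0 - ¼*11 = 0 - 11/4 = -11/4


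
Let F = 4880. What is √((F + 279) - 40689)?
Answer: I*√35530 ≈ 188.49*I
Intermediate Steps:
√((F + 279) - 40689) = √((4880 + 279) - 40689) = √(5159 - 40689) = √(-35530) = I*√35530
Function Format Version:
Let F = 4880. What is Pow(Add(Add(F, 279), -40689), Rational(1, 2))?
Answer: Mul(I, Pow(35530, Rational(1, 2))) ≈ Mul(188.49, I)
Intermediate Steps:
Pow(Add(Add(F, 279), -40689), Rational(1, 2)) = Pow(Add(Add(4880, 279), -40689), Rational(1, 2)) = Pow(Add(5159, -40689), Rational(1, 2)) = Pow(-35530, Rational(1, 2)) = Mul(I, Pow(35530, Rational(1, 2)))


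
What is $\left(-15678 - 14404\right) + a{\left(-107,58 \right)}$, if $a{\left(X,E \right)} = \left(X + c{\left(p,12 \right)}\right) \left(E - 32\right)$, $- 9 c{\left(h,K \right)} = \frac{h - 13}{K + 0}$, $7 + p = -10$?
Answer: $- \frac{295711}{9} \approx -32857.0$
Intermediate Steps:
$p = -17$ ($p = -7 - 10 = -17$)
$c{\left(h,K \right)} = - \frac{-13 + h}{9 K}$ ($c{\left(h,K \right)} = - \frac{\left(h - 13\right) \frac{1}{K + 0}}{9} = - \frac{\left(-13 + h\right) \frac{1}{K}}{9} = - \frac{\frac{1}{K} \left(-13 + h\right)}{9} = - \frac{-13 + h}{9 K}$)
$a{\left(X,E \right)} = \left(-32 + E\right) \left(\frac{5}{18} + X\right)$ ($a{\left(X,E \right)} = \left(X + \frac{13 - -17}{9 \cdot 12}\right) \left(E - 32\right) = \left(X + \frac{1}{9} \cdot \frac{1}{12} \left(13 + 17\right)\right) \left(-32 + E\right) = \left(X + \frac{1}{9} \cdot \frac{1}{12} \cdot 30\right) \left(-32 + E\right) = \left(X + \frac{5}{18}\right) \left(-32 + E\right) = \left(\frac{5}{18} + X\right) \left(-32 + E\right) = \left(-32 + E\right) \left(\frac{5}{18} + X\right)$)
$\left(-15678 - 14404\right) + a{\left(-107,58 \right)} = \left(-15678 - 14404\right) + \left(- \frac{80}{9} - -3424 + \frac{5}{18} \cdot 58 + 58 \left(-107\right)\right) = -30082 + \left(- \frac{80}{9} + 3424 + \frac{145}{9} - 6206\right) = -30082 - \frac{24973}{9} = - \frac{295711}{9}$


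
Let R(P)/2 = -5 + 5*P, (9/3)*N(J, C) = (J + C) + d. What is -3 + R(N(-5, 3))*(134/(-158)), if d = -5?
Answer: 5989/237 ≈ 25.270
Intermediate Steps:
N(J, C) = -5/3 + C/3 + J/3 (N(J, C) = ((J + C) - 5)/3 = ((C + J) - 5)/3 = (-5 + C + J)/3 = -5/3 + C/3 + J/3)
R(P) = -10 + 10*P (R(P) = 2*(-5 + 5*P) = -10 + 10*P)
-3 + R(N(-5, 3))*(134/(-158)) = -3 + (-10 + 10*(-5/3 + (⅓)*3 + (⅓)*(-5)))*(134/(-158)) = -3 + (-10 + 10*(-5/3 + 1 - 5/3))*(134*(-1/158)) = -3 + (-10 + 10*(-7/3))*(-67/79) = -3 + (-10 - 70/3)*(-67/79) = -3 - 100/3*(-67/79) = -3 + 6700/237 = 5989/237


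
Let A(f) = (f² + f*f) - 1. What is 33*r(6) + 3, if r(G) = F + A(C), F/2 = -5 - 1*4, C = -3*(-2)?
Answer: 1752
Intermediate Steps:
C = 6
A(f) = -1 + 2*f² (A(f) = (f² + f²) - 1 = 2*f² - 1 = -1 + 2*f²)
F = -18 (F = 2*(-5 - 1*4) = 2*(-5 - 4) = 2*(-9) = -18)
r(G) = 53 (r(G) = -18 + (-1 + 2*6²) = -18 + (-1 + 2*36) = -18 + (-1 + 72) = -18 + 71 = 53)
33*r(6) + 3 = 33*53 + 3 = 1749 + 3 = 1752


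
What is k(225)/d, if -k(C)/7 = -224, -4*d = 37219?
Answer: -896/5317 ≈ -0.16852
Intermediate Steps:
d = -37219/4 (d = -¼*37219 = -37219/4 ≈ -9304.8)
k(C) = 1568 (k(C) = -7*(-224) = 1568)
k(225)/d = 1568/(-37219/4) = 1568*(-4/37219) = -896/5317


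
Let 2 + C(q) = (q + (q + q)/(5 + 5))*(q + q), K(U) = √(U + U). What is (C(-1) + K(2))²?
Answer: 144/25 ≈ 5.7600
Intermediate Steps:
K(U) = √2*√U (K(U) = √(2*U) = √2*√U)
C(q) = -2 + 12*q²/5 (C(q) = -2 + (q + (q + q)/(5 + 5))*(q + q) = -2 + (q + (2*q)/10)*(2*q) = -2 + (q + (2*q)*(⅒))*(2*q) = -2 + (q + q/5)*(2*q) = -2 + (6*q/5)*(2*q) = -2 + 12*q²/5)
(C(-1) + K(2))² = ((-2 + (12/5)*(-1)²) + √2*√2)² = ((-2 + (12/5)*1) + 2)² = ((-2 + 12/5) + 2)² = (⅖ + 2)² = (12/5)² = 144/25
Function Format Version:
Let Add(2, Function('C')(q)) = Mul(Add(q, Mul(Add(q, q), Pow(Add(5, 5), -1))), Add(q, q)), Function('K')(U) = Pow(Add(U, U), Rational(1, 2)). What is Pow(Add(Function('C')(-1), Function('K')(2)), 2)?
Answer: Rational(144, 25) ≈ 5.7600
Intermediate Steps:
Function('K')(U) = Mul(Pow(2, Rational(1, 2)), Pow(U, Rational(1, 2))) (Function('K')(U) = Pow(Mul(2, U), Rational(1, 2)) = Mul(Pow(2, Rational(1, 2)), Pow(U, Rational(1, 2))))
Function('C')(q) = Add(-2, Mul(Rational(12, 5), Pow(q, 2))) (Function('C')(q) = Add(-2, Mul(Add(q, Mul(Add(q, q), Pow(Add(5, 5), -1))), Add(q, q))) = Add(-2, Mul(Add(q, Mul(Mul(2, q), Pow(10, -1))), Mul(2, q))) = Add(-2, Mul(Add(q, Mul(Mul(2, q), Rational(1, 10))), Mul(2, q))) = Add(-2, Mul(Add(q, Mul(Rational(1, 5), q)), Mul(2, q))) = Add(-2, Mul(Mul(Rational(6, 5), q), Mul(2, q))) = Add(-2, Mul(Rational(12, 5), Pow(q, 2))))
Pow(Add(Function('C')(-1), Function('K')(2)), 2) = Pow(Add(Add(-2, Mul(Rational(12, 5), Pow(-1, 2))), Mul(Pow(2, Rational(1, 2)), Pow(2, Rational(1, 2)))), 2) = Pow(Add(Add(-2, Mul(Rational(12, 5), 1)), 2), 2) = Pow(Add(Add(-2, Rational(12, 5)), 2), 2) = Pow(Add(Rational(2, 5), 2), 2) = Pow(Rational(12, 5), 2) = Rational(144, 25)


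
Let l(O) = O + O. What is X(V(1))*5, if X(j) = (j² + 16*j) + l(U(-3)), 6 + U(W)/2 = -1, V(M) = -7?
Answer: -455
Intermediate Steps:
U(W) = -14 (U(W) = -12 + 2*(-1) = -12 - 2 = -14)
l(O) = 2*O
X(j) = -28 + j² + 16*j (X(j) = (j² + 16*j) + 2*(-14) = (j² + 16*j) - 28 = -28 + j² + 16*j)
X(V(1))*5 = (-28 + (-7)² + 16*(-7))*5 = (-28 + 49 - 112)*5 = -91*5 = -455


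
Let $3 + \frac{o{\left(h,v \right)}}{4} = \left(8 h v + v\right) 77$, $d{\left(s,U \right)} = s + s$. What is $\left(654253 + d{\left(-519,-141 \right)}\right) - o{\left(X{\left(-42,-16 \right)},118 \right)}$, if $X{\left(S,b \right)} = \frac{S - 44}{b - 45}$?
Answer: $\frac{12625191}{61} \approx 2.0697 \cdot 10^{5}$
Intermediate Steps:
$X{\left(S,b \right)} = \frac{-44 + S}{-45 + b}$
$d{\left(s,U \right)} = 2 s$
$o{\left(h,v \right)} = -12 + 308 v + 2464 h v$ ($o{\left(h,v \right)} = -12 + 4 \left(8 h v + v\right) 77 = -12 + 4 \left(v + 8 h v\right) 77 = -12 + 4 \left(77 v + 616 h v\right) = -12 + \left(308 v + 2464 h v\right) = -12 + 308 v + 2464 h v$)
$\left(654253 + d{\left(-519,-141 \right)}\right) - o{\left(X{\left(-42,-16 \right)},118 \right)} = \left(654253 + 2 \left(-519\right)\right) - \left(-12 + 308 \cdot 118 + 2464 \frac{-44 - 42}{-45 - 16} \cdot 118\right) = \left(654253 - 1038\right) - \left(-12 + 36344 + 2464 \frac{1}{-61} \left(-86\right) 118\right) = 653215 - \left(-12 + 36344 + 2464 \left(\left(- \frac{1}{61}\right) \left(-86\right)\right) 118\right) = 653215 - \left(-12 + 36344 + 2464 \cdot \frac{86}{61} \cdot 118\right) = 653215 - \left(-12 + 36344 + \frac{25004672}{61}\right) = 653215 - \frac{27220924}{61} = \frac{12625191}{61}$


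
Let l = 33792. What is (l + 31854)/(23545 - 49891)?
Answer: -10941/4391 ≈ -2.4917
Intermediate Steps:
(l + 31854)/(23545 - 49891) = (33792 + 31854)/(23545 - 49891) = 65646/(-26346) = 65646*(-1/26346) = -10941/4391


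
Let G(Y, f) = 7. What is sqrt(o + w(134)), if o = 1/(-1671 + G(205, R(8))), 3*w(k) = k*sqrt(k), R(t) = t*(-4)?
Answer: sqrt(-234 + 17392128*sqrt(134))/624 ≈ 22.739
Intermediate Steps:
R(t) = -4*t
w(k) = k**(3/2)/3 (w(k) = (k*sqrt(k))/3 = k**(3/2)/3)
o = -1/1664 (o = 1/(-1671 + 7) = 1/(-1664) = -1/1664 ≈ -0.00060096)
sqrt(o + w(134)) = sqrt(-1/1664 + 134**(3/2)/3) = sqrt(-1/1664 + (134*sqrt(134))/3) = sqrt(-1/1664 + 134*sqrt(134)/3)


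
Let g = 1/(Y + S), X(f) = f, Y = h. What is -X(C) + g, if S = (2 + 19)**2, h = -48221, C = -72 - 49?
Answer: 5781379/47780 ≈ 121.00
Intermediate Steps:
C = -121
Y = -48221
S = 441 (S = 21**2 = 441)
g = -1/47780 (g = 1/(-48221 + 441) = 1/(-47780) = -1/47780 ≈ -2.0929e-5)
-X(C) + g = -1*(-121) - 1/47780 = 121 - 1/47780 = 5781379/47780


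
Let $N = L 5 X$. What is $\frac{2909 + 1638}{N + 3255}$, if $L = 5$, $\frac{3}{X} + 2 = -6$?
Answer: $\frac{36376}{25965} \approx 1.401$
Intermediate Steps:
$X = - \frac{3}{8}$ ($X = \frac{3}{-2 - 6} = \frac{3}{-8} = 3 \left(- \frac{1}{8}\right) = - \frac{3}{8} \approx -0.375$)
$N = - \frac{75}{8}$ ($N = 5 \cdot 5 \left(- \frac{3}{8}\right) = 25 \left(- \frac{3}{8}\right) = - \frac{75}{8} \approx -9.375$)
$\frac{2909 + 1638}{N + 3255} = \frac{2909 + 1638}{- \frac{75}{8} + 3255} = \frac{4547}{\frac{25965}{8}} = 4547 \cdot \frac{8}{25965} = \frac{36376}{25965}$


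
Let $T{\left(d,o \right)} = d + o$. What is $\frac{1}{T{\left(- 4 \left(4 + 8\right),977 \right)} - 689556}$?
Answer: $- \frac{1}{688627} \approx -1.4522 \cdot 10^{-6}$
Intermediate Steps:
$\frac{1}{T{\left(- 4 \left(4 + 8\right),977 \right)} - 689556} = \frac{1}{\left(- 4 \left(4 + 8\right) + 977\right) - 689556} = \frac{1}{\left(\left(-4\right) 12 + 977\right) - 689556} = \frac{1}{\left(-48 + 977\right) - 689556} = \frac{1}{929 - 689556} = \frac{1}{-688627} = - \frac{1}{688627}$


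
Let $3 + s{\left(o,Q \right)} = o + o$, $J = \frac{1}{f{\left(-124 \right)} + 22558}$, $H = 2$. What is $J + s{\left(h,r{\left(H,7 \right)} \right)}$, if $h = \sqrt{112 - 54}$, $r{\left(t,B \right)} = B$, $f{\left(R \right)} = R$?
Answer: $- \frac{67301}{22434} + 2 \sqrt{58} \approx 12.232$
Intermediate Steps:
$J = \frac{1}{22434}$ ($J = \frac{1}{-124 + 22558} = \frac{1}{22434} \approx 4.4575 \cdot 10^{-5}$)
$h = \sqrt{58} \approx 7.6158$
$s{\left(o,Q \right)} = -3 + 2 o$ ($s{\left(o,Q \right)} = -3 + \left(o + o\right) = -3 + 2 o$)
$J + s{\left(h,r{\left(H,7 \right)} \right)} = \frac{1}{22434} - \left(3 - 2 \sqrt{58}\right) = - \frac{67301}{22434} + 2 \sqrt{58}$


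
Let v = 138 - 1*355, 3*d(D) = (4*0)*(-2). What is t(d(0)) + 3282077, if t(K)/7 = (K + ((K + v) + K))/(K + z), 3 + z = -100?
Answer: 338055450/103 ≈ 3.2821e+6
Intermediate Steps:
d(D) = 0 (d(D) = ((4*0)*(-2))/3 = (0*(-2))/3 = (⅓)*0 = 0)
v = -217 (v = 138 - 355 = -217)
z = -103 (z = -3 - 100 = -103)
t(K) = 7*(-217 + 3*K)/(-103 + K) (t(K) = 7*((K + ((K - 217) + K))/(K - 103)) = 7*((K + ((-217 + K) + K))/(-103 + K)) = 7*((K + (-217 + 2*K))/(-103 + K)) = 7*((-217 + 3*K)/(-103 + K)) = 7*(-217 + 3*K)/(-103 + K))
t(d(0)) + 3282077 = 7*(-217 + 3*0)/(-103 + 0) + 3282077 = 7*(-217 + 0)/(-103) + 3282077 = 7*(-1/103)*(-217) + 3282077 = 1519/103 + 3282077 = 338055450/103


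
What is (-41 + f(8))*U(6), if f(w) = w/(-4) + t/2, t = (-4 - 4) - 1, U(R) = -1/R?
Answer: 95/12 ≈ 7.9167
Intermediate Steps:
t = -9 (t = -8 - 1 = -9)
f(w) = -9/2 - w/4 (f(w) = w/(-4) - 9/2 = w*(-¼) - 9*½ = -w/4 - 9/2 = -9/2 - w/4)
(-41 + f(8))*U(6) = (-41 + (-9/2 - ¼*8))*(-1/6) = (-41 + (-9/2 - 2))*(-1*⅙) = (-41 - 13/2)*(-⅙) = -95/2*(-⅙) = 95/12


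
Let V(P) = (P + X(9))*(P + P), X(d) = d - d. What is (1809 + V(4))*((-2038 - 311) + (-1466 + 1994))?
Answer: -3352461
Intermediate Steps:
X(d) = 0
V(P) = 2*P² (V(P) = (P + 0)*(P + P) = P*(2*P) = 2*P²)
(1809 + V(4))*((-2038 - 311) + (-1466 + 1994)) = (1809 + 2*4²)*((-2038 - 311) + (-1466 + 1994)) = (1809 + 2*16)*(-2349 + 528) = (1809 + 32)*(-1821) = 1841*(-1821) = -3352461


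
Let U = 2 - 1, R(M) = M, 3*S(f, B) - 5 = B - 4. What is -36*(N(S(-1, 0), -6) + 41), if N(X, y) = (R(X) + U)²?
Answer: -1540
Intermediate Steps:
S(f, B) = ⅓ + B/3 (S(f, B) = 5/3 + (B - 4)/3 = 5/3 + (-4 + B)/3 = 5/3 + (-4/3 + B/3) = ⅓ + B/3)
U = 1
N(X, y) = (1 + X)² (N(X, y) = (X + 1)² = (1 + X)²)
-36*(N(S(-1, 0), -6) + 41) = -36*((1 + (⅓ + (⅓)*0))² + 41) = -36*((1 + (⅓ + 0))² + 41) = -36*((1 + ⅓)² + 41) = -36*((4/3)² + 41) = -36*(16/9 + 41) = -36*385/9 = -1540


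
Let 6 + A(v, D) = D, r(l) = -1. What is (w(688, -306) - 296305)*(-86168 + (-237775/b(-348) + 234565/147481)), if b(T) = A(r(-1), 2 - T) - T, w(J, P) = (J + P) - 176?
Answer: 2614240245523670169/102056852 ≈ 2.5616e+10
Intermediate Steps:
A(v, D) = -6 + D
w(J, P) = -176 + J + P
b(T) = -4 - 2*T (b(T) = (-6 + (2 - T)) - T = (-4 - T) - T = -4 - 2*T)
(w(688, -306) - 296305)*(-86168 + (-237775/b(-348) + 234565/147481)) = ((-176 + 688 - 306) - 296305)*(-86168 + (-237775/(-4 - 2*(-348)) + 234565/147481)) = (206 - 296305)*(-86168 + (-237775/(-4 + 696) + 234565*(1/147481))) = -296099*(-86168 + (-237775/692 + 234565/147481)) = -296099*(-86168 - 34904975795/102056852) = -296099*(-8828939798931/102056852) = 2614240245523670169/102056852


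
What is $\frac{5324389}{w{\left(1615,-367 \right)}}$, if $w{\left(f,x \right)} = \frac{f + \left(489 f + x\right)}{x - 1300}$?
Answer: $- \frac{8875756463}{790983} \approx -11221.0$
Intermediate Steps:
$w{\left(f,x \right)} = \frac{x + 490 f}{-1300 + x}$ ($w{\left(f,x \right)} = \frac{f + \left(x + 489 f\right)}{-1300 + x} = \frac{x + 490 f}{-1300 + x}$)
$\frac{5324389}{w{\left(1615,-367 \right)}} = \frac{5324389}{\frac{1}{-1300 - 367} \left(-367 + 490 \cdot 1615\right)} = \frac{5324389}{\frac{1}{-1667} \left(-367 + 791350\right)} = \frac{5324389}{\left(- \frac{1}{1667}\right) 790983} = \frac{5324389}{- \frac{790983}{1667}} = 5324389 \left(- \frac{1667}{790983}\right) = - \frac{8875756463}{790983}$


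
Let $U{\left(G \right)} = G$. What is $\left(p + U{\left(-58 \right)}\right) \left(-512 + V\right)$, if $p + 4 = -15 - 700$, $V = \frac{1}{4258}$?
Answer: $\frac{1693933815}{4258} \approx 3.9782 \cdot 10^{5}$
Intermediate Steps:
$V = \frac{1}{4258} \approx 0.00023485$
$p = -719$ ($p = -4 - 715 = -719$)
$\left(p + U{\left(-58 \right)}\right) \left(-512 + V\right) = \left(-719 - 58\right) \left(-512 + \frac{1}{4258}\right) = \left(-777\right) \left(- \frac{2180095}{4258}\right) = \frac{1693933815}{4258}$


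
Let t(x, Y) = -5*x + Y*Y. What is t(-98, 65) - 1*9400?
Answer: -4685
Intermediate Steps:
t(x, Y) = Y**2 - 5*x (t(x, Y) = -5*x + Y**2 = Y**2 - 5*x)
t(-98, 65) - 1*9400 = (65**2 - 5*(-98)) - 1*9400 = (4225 + 490) - 9400 = 4715 - 9400 = -4685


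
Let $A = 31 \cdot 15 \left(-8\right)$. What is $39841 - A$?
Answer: $43561$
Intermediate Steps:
$A = -3720$ ($A = 465 \left(-8\right) = -3720$)
$39841 - A = 39841 - -3720 = 39841 + 3720 = 43561$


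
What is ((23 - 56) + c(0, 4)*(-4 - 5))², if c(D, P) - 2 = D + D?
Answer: 2601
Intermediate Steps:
c(D, P) = 2 + 2*D (c(D, P) = 2 + (D + D) = 2 + 2*D)
((23 - 56) + c(0, 4)*(-4 - 5))² = ((23 - 56) + (2 + 2*0)*(-4 - 5))² = (-33 + (2 + 0)*(-9))² = (-33 + 2*(-9))² = (-33 - 18)² = (-51)² = 2601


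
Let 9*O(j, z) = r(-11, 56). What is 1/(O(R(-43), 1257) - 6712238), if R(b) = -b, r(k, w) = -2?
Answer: -9/60410144 ≈ -1.4898e-7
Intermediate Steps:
O(j, z) = -2/9 (O(j, z) = (1/9)*(-2) = -2/9)
1/(O(R(-43), 1257) - 6712238) = 1/(-2/9 - 6712238) = 1/(-60410144/9) = -9/60410144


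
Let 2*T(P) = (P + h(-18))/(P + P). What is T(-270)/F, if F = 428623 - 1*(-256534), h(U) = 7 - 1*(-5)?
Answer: 43/123328260 ≈ 3.4866e-7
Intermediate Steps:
h(U) = 12 (h(U) = 7 + 5 = 12)
T(P) = (12 + P)/(4*P) (T(P) = ((P + 12)/(P + P))/2 = ((12 + P)/((2*P)))/2 = ((12 + P)*(1/(2*P)))/2 = ((12 + P)/(2*P))/2 = (12 + P)/(4*P))
F = 685157 (F = 428623 + 256534 = 685157)
T(-270)/F = ((¼)*(12 - 270)/(-270))/685157 = ((¼)*(-1/270)*(-258))*(1/685157) = (43/180)*(1/685157) = 43/123328260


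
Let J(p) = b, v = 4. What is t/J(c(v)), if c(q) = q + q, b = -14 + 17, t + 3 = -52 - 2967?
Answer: -3022/3 ≈ -1007.3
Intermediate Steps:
t = -3022 (t = -3 + (-52 - 2967) = -3 - 3019 = -3022)
b = 3
c(q) = 2*q
J(p) = 3
t/J(c(v)) = -3022/3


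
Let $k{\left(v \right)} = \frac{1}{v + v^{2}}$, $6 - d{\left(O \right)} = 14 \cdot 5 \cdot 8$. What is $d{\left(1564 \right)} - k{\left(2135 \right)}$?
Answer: $- \frac{2526439441}{4560360} \approx -554.0$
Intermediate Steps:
$d{\left(O \right)} = -554$ ($d{\left(O \right)} = 6 - 14 \cdot 5 \cdot 8 = 6 - 70 \cdot 8 = 6 - 560 = -554$)
$d{\left(1564 \right)} - k{\left(2135 \right)} = -554 - \frac{1}{2135 \left(1 + 2135\right)} = -554 - \frac{1}{2135 \cdot 2136} = -554 - \frac{1}{2135} \cdot \frac{1}{2136} = -554 - \frac{1}{4560360} = - \frac{2526439441}{4560360}$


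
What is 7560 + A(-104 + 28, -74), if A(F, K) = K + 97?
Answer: 7583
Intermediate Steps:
A(F, K) = 97 + K
7560 + A(-104 + 28, -74) = 7560 + (97 - 74) = 7560 + 23 = 7583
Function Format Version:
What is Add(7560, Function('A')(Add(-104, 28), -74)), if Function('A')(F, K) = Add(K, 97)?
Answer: 7583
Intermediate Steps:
Function('A')(F, K) = Add(97, K)
Add(7560, Function('A')(Add(-104, 28), -74)) = Add(7560, Add(97, -74)) = Add(7560, 23) = 7583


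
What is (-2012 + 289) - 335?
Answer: -2058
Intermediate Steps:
(-2012 + 289) - 335 = -1723 - 335 = -2058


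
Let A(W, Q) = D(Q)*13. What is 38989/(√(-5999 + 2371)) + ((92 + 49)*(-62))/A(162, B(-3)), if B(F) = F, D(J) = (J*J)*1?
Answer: -2914/39 - 38989*I*√907/1814 ≈ -74.718 - 647.3*I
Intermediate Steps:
D(J) = J² (D(J) = J²*1 = J²)
A(W, Q) = 13*Q² (A(W, Q) = Q²*13 = 13*Q²)
38989/(√(-5999 + 2371)) + ((92 + 49)*(-62))/A(162, B(-3)) = 38989/(√(-5999 + 2371)) + ((92 + 49)*(-62))/((13*(-3)²)) = 38989/(√(-3628)) + (141*(-62))/((13*9)) = 38989/((2*I*√907)) - 8742/117 = 38989*(-I*√907/1814) - 8742*1/117 = -38989*I*√907/1814 - 2914/39 = -2914/39 - 38989*I*√907/1814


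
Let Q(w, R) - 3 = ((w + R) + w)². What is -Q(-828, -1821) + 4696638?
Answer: -7392894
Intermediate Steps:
Q(w, R) = 3 + (R + 2*w)² (Q(w, R) = 3 + ((w + R) + w)² = 3 + ((R + w) + w)² = 3 + (R + 2*w)²)
-Q(-828, -1821) + 4696638 = -(3 + (-1821 + 2*(-828))²) + 4696638 = -(3 + (-1821 - 1656)²) + 4696638 = -(3 + (-3477)²) + 4696638 = -(3 + 12089529) + 4696638 = -1*12089532 + 4696638 = -12089532 + 4696638 = -7392894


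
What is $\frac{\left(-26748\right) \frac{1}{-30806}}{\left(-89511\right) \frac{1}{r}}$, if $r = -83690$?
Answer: $\frac{373090020}{459579311} \approx 0.81181$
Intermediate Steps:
$\frac{\left(-26748\right) \frac{1}{-30806}}{\left(-89511\right) \frac{1}{r}} = \frac{\left(-26748\right) \frac{1}{-30806}}{\left(-89511\right) \frac{1}{-83690}} = \frac{\left(-26748\right) \left(- \frac{1}{30806}\right)}{\left(-89511\right) \left(- \frac{1}{83690}\right)} = \frac{13374}{15403 \cdot \frac{89511}{83690}} = \frac{13374}{15403} \cdot \frac{83690}{89511} = \frac{373090020}{459579311}$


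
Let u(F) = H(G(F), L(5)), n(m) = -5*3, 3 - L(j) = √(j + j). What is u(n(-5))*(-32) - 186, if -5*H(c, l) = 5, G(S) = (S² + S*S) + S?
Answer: -154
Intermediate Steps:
L(j) = 3 - √2*√j (L(j) = 3 - √(j + j) = 3 - √(2*j) = 3 - √2*√j)
G(S) = S + 2*S² (G(S) = (S² + S²) + S = 2*S² + S = S + 2*S²)
n(m) = -15
H(c, l) = -1 (H(c, l) = -⅕*5 = -1)
u(F) = -1
u(n(-5))*(-32) - 186 = -1*(-32) - 186 = 32 - 186 = -154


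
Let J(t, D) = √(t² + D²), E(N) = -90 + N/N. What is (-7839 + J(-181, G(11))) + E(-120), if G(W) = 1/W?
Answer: -7928 + √3964082/11 ≈ -7747.0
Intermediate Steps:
E(N) = -89 (E(N) = -90 + 1 = -89)
J(t, D) = √(D² + t²)
(-7839 + J(-181, G(11))) + E(-120) = (-7839 + √((1/11)² + (-181)²)) - 89 = (-7839 + √((1/11)² + 32761)) - 89 = (-7839 + √(1/121 + 32761)) - 89 = (-7839 + √(3964082/121)) - 89 = (-7839 + √3964082/11) - 89 = -7928 + √3964082/11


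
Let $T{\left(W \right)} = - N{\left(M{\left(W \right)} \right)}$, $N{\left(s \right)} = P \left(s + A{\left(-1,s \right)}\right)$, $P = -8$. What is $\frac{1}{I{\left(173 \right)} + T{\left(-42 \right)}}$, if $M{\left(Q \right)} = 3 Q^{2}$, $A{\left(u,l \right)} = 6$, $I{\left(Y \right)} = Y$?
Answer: $\frac{1}{42557} \approx 2.3498 \cdot 10^{-5}$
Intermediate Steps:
$N{\left(s \right)} = -48 - 8 s$ ($N{\left(s \right)} = - 8 \left(s + 6\right) = - 8 \left(6 + s\right) = -48 - 8 s$)
$T{\left(W \right)} = 48 + 24 W^{2}$ ($T{\left(W \right)} = - (-48 - 8 \cdot 3 W^{2}) = - (-48 - 24 W^{2}) = 48 + 24 W^{2}$)
$\frac{1}{I{\left(173 \right)} + T{\left(-42 \right)}} = \frac{1}{173 + \left(48 + 24 \left(-42\right)^{2}\right)} = \frac{1}{173 + \left(48 + 24 \cdot 1764\right)} = \frac{1}{173 + \left(48 + 42336\right)} = \frac{1}{173 + 42384} = \frac{1}{42557}$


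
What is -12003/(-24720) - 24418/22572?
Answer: -27723437/46498320 ≈ -0.59622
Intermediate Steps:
-12003/(-24720) - 24418/22572 = -12003*(-1/24720) - 24418*1/22572 = 4001/8240 - 12209/11286 = -27723437/46498320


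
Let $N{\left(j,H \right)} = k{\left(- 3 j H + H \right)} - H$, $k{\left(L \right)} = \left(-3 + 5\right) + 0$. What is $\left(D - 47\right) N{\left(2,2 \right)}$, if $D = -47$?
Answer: $0$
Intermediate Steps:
$k{\left(L \right)} = 2$ ($k{\left(L \right)} = 2 + 0 = 2$)
$N{\left(j,H \right)} = 2 - H$
$\left(D - 47\right) N{\left(2,2 \right)} = \left(-47 - 47\right) \left(2 - 2\right) = - 94 \left(2 - 2\right) = \left(-94\right) 0 = 0$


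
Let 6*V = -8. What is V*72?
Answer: -96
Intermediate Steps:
V = -4/3 (V = (1/6)*(-8) = -4/3 ≈ -1.3333)
V*72 = -4/3*72 = -96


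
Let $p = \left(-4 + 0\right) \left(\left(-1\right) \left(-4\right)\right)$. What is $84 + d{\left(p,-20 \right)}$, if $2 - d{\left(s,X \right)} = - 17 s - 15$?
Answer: $-171$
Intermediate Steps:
$p = -16$ ($p = \left(-4\right) 4 = -16$)
$d{\left(s,X \right)} = 17 + 17 s$ ($d{\left(s,X \right)} = 2 - \left(- 17 s - 15\right) = 2 - \left(-15 - 17 s\right) = 2 + \left(15 + 17 s\right) = 17 + 17 s$)
$84 + d{\left(p,-20 \right)} = 84 + \left(17 + 17 \left(-16\right)\right) = 84 + \left(17 - 272\right) = 84 - 255 = -171$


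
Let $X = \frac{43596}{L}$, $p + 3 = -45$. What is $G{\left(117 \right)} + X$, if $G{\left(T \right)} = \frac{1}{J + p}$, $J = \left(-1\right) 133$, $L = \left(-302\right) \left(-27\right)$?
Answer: $\frac{437929}{81993} \approx 5.3411$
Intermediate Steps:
$p = -48$ ($p = -3 - 45 = -48$)
$L = 8154$
$J = -133$
$X = \frac{2422}{453}$ ($X = \frac{43596}{8154} = 43596 \cdot \frac{1}{8154} = \frac{2422}{453} \approx 5.3466$)
$G{\left(T \right)} = - \frac{1}{181}$ ($G{\left(T \right)} = \frac{1}{-133 - 48} = \frac{1}{-181} = - \frac{1}{181}$)
$G{\left(117 \right)} + X = - \frac{1}{181} + \frac{2422}{453} = \frac{437929}{81993}$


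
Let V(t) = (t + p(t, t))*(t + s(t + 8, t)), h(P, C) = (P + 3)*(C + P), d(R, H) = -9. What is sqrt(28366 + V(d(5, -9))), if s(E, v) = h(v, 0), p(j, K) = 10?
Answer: sqrt(28411) ≈ 168.56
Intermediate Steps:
h(P, C) = (3 + P)*(C + P)
s(E, v) = v**2 + 3*v (s(E, v) = v**2 + 3*0 + 3*v + 0*v = v**2 + 0 + 3*v + 0 = v**2 + 3*v)
V(t) = (10 + t)*(t + t*(3 + t)) (V(t) = (t + 10)*(t + t*(3 + t)) = (10 + t)*(t + t*(3 + t)))
sqrt(28366 + V(d(5, -9))) = sqrt(28366 - 9*(40 + (-9)**2 + 14*(-9))) = sqrt(28366 - 9*(40 + 81 - 126)) = sqrt(28366 - 9*(-5)) = sqrt(28366 + 45) = sqrt(28411)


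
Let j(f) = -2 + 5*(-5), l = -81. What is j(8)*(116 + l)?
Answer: -945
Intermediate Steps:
j(f) = -27 (j(f) = -2 - 25 = -27)
j(8)*(116 + l) = -27*(116 - 81) = -27*35 = -945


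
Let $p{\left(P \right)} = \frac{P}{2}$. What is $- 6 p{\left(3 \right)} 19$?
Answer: $-171$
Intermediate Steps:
$p{\left(P \right)} = \frac{P}{2}$ ($p{\left(P \right)} = P \frac{1}{2} = \frac{P}{2}$)
$- 6 p{\left(3 \right)} 19 = - 6 \cdot \frac{1}{2} \cdot 3 \cdot 19 = \left(-6\right) \frac{3}{2} \cdot 19 = \left(-9\right) 19 = -171$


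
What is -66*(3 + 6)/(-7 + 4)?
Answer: 198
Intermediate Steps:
-66*(3 + 6)/(-7 + 4) = -66*9/(-3) = -(-22)*9 = -66*(-3) = 198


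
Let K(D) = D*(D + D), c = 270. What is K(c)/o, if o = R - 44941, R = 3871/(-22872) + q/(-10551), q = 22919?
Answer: -3909424046400/1205093140049 ≈ -3.2441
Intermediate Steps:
R = -62782921/26813608 (R = 3871/(-22872) + 22919/(-10551) = 3871*(-1/22872) + 22919*(-1/10551) = -3871/22872 - 22919/10551 = -62782921/26813608 ≈ -2.3415)
K(D) = 2*D² (K(D) = D*(2*D) = 2*D²)
o = -1205093140049/26813608 (o = -62782921/26813608 - 44941 = -1205093140049/26813608 ≈ -44943.)
K(c)/o = (2*270²)/(-1205093140049/26813608) = (2*72900)*(-26813608/1205093140049) = 145800*(-26813608/1205093140049) = -3909424046400/1205093140049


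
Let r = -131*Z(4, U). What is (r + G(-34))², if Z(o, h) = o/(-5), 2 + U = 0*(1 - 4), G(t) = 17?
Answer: 370881/25 ≈ 14835.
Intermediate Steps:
U = -2 (U = -2 + 0*(1 - 4) = -2 + 0*(-3) = -2 + 0 = -2)
Z(o, h) = -o/5 (Z(o, h) = o*(-⅕) = -o/5)
r = 524/5 (r = -(-131)*4/5 = -131*(-⅘) = 524/5 ≈ 104.80)
(r + G(-34))² = (524/5 + 17)² = (609/5)² = 370881/25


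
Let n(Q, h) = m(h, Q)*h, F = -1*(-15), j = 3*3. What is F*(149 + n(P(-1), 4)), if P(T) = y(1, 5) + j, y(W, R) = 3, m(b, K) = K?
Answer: 2955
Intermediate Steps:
j = 9
F = 15
P(T) = 12 (P(T) = 3 + 9 = 12)
n(Q, h) = Q*h
F*(149 + n(P(-1), 4)) = 15*(149 + 12*4) = 15*(149 + 48) = 15*197 = 2955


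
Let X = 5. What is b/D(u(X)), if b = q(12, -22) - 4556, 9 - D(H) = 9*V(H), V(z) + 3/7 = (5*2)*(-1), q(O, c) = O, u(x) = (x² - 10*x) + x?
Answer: -1988/45 ≈ -44.178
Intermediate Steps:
u(x) = x² - 9*x
V(z) = -73/7 (V(z) = -3/7 + (5*2)*(-1) = -3/7 + 10*(-1) = -3/7 - 10 = -73/7)
D(H) = 720/7 (D(H) = 9 - 9*(-73)/7 = 9 - 1*(-657/7) = 9 + 657/7 = 720/7)
b = -4544 (b = 12 - 4556 = -4544)
b/D(u(X)) = -4544/720/7 = -4544*7/720 = -1988/45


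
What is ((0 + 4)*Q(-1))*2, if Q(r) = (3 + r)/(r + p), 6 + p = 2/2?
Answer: -8/3 ≈ -2.6667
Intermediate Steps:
p = -5 (p = -6 + 2/2 = -6 + 2*(1/2) = -6 + 1 = -5)
Q(r) = (3 + r)/(-5 + r) (Q(r) = (3 + r)/(r - 5) = (3 + r)/(-5 + r))
((0 + 4)*Q(-1))*2 = ((0 + 4)*((3 - 1)/(-5 - 1)))*2 = (4*(2/(-6)))*2 = (4*(-1/6*2))*2 = (4*(-1/3))*2 = -4/3*2 = -8/3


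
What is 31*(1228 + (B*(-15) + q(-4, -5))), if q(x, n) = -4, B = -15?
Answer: 44919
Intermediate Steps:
31*(1228 + (B*(-15) + q(-4, -5))) = 31*(1228 + (-15*(-15) - 4)) = 31*(1228 + (225 - 4)) = 31*(1228 + 221) = 31*1449 = 44919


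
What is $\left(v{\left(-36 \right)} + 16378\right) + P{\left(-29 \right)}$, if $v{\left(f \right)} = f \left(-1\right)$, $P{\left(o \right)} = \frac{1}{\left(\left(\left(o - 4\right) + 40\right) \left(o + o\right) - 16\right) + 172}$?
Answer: $\frac{4103499}{250} \approx 16414.0$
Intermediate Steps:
$P{\left(o \right)} = \frac{1}{156 + 2 o \left(36 + o\right)}$ ($P{\left(o \right)} = \frac{1}{\left(\left(\left(o - 4\right) + 40\right) 2 o - 16\right) + 172} = \frac{1}{\left(\left(\left(-4 + o\right) + 40\right) 2 o - 16\right) + 172} = \frac{1}{\left(\left(36 + o\right) 2 o - 16\right) + 172} = \frac{1}{\left(2 o \left(36 + o\right) - 16\right) + 172} = \frac{1}{\left(-16 + 2 o \left(36 + o\right)\right) + 172} = \frac{1}{156 + 2 o \left(36 + o\right)}$)
$v{\left(f \right)} = - f$
$\left(v{\left(-36 \right)} + 16378\right) + P{\left(-29 \right)} = \left(\left(-1\right) \left(-36\right) + 16378\right) + \frac{1}{2 \left(78 + \left(-29\right)^{2} + 36 \left(-29\right)\right)} = \left(36 + 16378\right) + \frac{1}{2 \left(78 + 841 - 1044\right)} = 16414 + \frac{1}{2 \left(-125\right)} = 16414 + \frac{1}{2} \left(- \frac{1}{125}\right) = 16414 - \frac{1}{250} = \frac{4103499}{250}$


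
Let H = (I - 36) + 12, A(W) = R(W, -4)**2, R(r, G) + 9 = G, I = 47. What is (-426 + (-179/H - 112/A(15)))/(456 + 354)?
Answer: -1688689/3148470 ≈ -0.53635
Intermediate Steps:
R(r, G) = -9 + G
A(W) = 169 (A(W) = (-9 - 4)**2 = (-13)**2 = 169)
H = 23 (H = (47 - 36) + 12 = 11 + 12 = 23)
(-426 + (-179/H - 112/A(15)))/(456 + 354) = (-426 + (-179/23 - 112/169))/(456 + 354) = (-426 + (-179*1/23 - 112*1/169))/810 = (-426 + (-179/23 - 112/169))*(1/810) = (-426 - 32827/3887)*(1/810) = -1688689/3887*1/810 = -1688689/3148470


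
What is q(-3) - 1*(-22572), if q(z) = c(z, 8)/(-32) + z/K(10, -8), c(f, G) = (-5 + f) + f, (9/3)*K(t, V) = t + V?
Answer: 722171/32 ≈ 22568.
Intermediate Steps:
K(t, V) = V/3 + t/3 (K(t, V) = (t + V)/3 = (V + t)/3 = V/3 + t/3)
c(f, G) = -5 + 2*f
q(z) = 5/32 + 23*z/16 (q(z) = (-5 + 2*z)/(-32) + z/((1/3)*(-8) + (1/3)*10) = (-5 + 2*z)*(-1/32) + z/(-8/3 + 10/3) = (5/32 - z/16) + z/(2/3) = (5/32 - z/16) + z*(3/2) = (5/32 - z/16) + 3*z/2 = 5/32 + 23*z/16)
q(-3) - 1*(-22572) = (5/32 + (23/16)*(-3)) - 1*(-22572) = (5/32 - 69/16) + 22572 = -133/32 + 22572 = 722171/32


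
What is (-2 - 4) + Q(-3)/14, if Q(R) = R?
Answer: -87/14 ≈ -6.2143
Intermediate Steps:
(-2 - 4) + Q(-3)/14 = (-2 - 4) - 3/14 = -6 - 3*1/14 = -6 - 3/14 = -87/14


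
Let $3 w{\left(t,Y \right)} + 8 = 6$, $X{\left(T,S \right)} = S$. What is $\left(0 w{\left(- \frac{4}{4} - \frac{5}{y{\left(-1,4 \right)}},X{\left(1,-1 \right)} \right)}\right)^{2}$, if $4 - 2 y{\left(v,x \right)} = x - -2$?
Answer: $0$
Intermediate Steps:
$y{\left(v,x \right)} = 1 - \frac{x}{2}$ ($y{\left(v,x \right)} = 2 - \frac{x - -2}{2} = 2 - \frac{x + 2}{2} = 2 - \frac{2 + x}{2} = 2 - \left(1 + \frac{x}{2}\right) = 1 - \frac{x}{2}$)
$w{\left(t,Y \right)} = - \frac{2}{3}$ ($w{\left(t,Y \right)} = - \frac{8}{3} + \frac{1}{3} \cdot 6 = - \frac{8}{3} + 2 = - \frac{2}{3}$)
$\left(0 w{\left(- \frac{4}{4} - \frac{5}{y{\left(-1,4 \right)}},X{\left(1,-1 \right)} \right)}\right)^{2} = \left(0 \left(- \frac{2}{3}\right)\right)^{2} = 0^{2} = 0$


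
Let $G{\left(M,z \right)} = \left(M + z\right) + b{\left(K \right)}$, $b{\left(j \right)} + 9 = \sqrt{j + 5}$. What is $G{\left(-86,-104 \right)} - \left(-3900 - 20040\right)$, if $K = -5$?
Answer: $23741$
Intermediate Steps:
$b{\left(j \right)} = -9 + \sqrt{5 + j}$ ($b{\left(j \right)} = -9 + \sqrt{j + 5} = -9 + \sqrt{5 + j}$)
$G{\left(M,z \right)} = -9 + M + z$ ($G{\left(M,z \right)} = \left(M + z\right) - \left(9 - \sqrt{5 - 5}\right) = \left(M + z\right) - \left(9 - \sqrt{0}\right) = \left(M + z\right) + \left(-9 + 0\right) = \left(M + z\right) - 9 = -9 + M + z$)
$G{\left(-86,-104 \right)} - \left(-3900 - 20040\right) = \left(-9 - 86 - 104\right) - \left(-3900 - 20040\right) = -199 - \left(-3900 - 20040\right) = -199 - -23940 = -199 + 23940 = 23741$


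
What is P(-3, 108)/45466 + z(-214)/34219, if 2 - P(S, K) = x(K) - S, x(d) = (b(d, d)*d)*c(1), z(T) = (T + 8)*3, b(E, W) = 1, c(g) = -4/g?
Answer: -13349599/1555801054 ≈ -0.0085805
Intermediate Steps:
z(T) = 24 + 3*T (z(T) = (8 + T)*3 = 24 + 3*T)
x(d) = -4*d (x(d) = (1*d)*(-4/1) = d*(-4*1) = d*(-4) = -4*d)
P(S, K) = 2 + S + 4*K (P(S, K) = 2 - (-4*K - S) = 2 - (-S - 4*K) = 2 + (S + 4*K) = 2 + S + 4*K)
P(-3, 108)/45466 + z(-214)/34219 = (2 - 3 + 4*108)/45466 + (24 + 3*(-214))/34219 = (2 - 3 + 432)*(1/45466) + (24 - 642)*(1/34219) = 431*(1/45466) - 618*1/34219 = 431/45466 - 618/34219 = -13349599/1555801054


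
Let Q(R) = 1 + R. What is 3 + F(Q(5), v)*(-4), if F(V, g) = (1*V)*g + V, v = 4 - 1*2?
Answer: -69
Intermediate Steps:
v = 2 (v = 4 - 2 = 2)
F(V, g) = V + V*g (F(V, g) = V*g + V = V + V*g)
3 + F(Q(5), v)*(-4) = 3 + ((1 + 5)*(1 + 2))*(-4) = 3 + (6*3)*(-4) = 3 + 18*(-4) = 3 - 72 = -69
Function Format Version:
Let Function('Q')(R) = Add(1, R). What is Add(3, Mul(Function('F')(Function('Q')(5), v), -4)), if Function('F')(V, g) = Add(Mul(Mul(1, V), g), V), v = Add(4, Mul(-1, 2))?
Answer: -69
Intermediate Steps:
v = 2 (v = Add(4, -2) = 2)
Function('F')(V, g) = Add(V, Mul(V, g)) (Function('F')(V, g) = Add(Mul(V, g), V) = Add(V, Mul(V, g)))
Add(3, Mul(Function('F')(Function('Q')(5), v), -4)) = Add(3, Mul(Mul(Add(1, 5), Add(1, 2)), -4)) = Add(3, Mul(Mul(6, 3), -4)) = Add(3, Mul(18, -4)) = Add(3, -72) = -69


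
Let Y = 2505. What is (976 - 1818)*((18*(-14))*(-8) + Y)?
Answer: -3806682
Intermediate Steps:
(976 - 1818)*((18*(-14))*(-8) + Y) = (976 - 1818)*((18*(-14))*(-8) + 2505) = -842*(-252*(-8) + 2505) = -842*(2016 + 2505) = -842*4521 = -3806682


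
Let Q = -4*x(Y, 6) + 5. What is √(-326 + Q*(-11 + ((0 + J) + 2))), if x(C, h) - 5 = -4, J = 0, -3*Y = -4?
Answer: I*√335 ≈ 18.303*I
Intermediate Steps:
Y = 4/3 (Y = -⅓*(-4) = 4/3 ≈ 1.3333)
x(C, h) = 1 (x(C, h) = 5 - 4 = 1)
Q = 1 (Q = -4*1 + 5 = -4 + 5 = 1)
√(-326 + Q*(-11 + ((0 + J) + 2))) = √(-326 + 1*(-11 + ((0 + 0) + 2))) = √(-326 + 1*(-11 + (0 + 2))) = √(-326 + 1*(-11 + 2)) = √(-326 + 1*(-9)) = √(-326 - 9) = √(-335) = I*√335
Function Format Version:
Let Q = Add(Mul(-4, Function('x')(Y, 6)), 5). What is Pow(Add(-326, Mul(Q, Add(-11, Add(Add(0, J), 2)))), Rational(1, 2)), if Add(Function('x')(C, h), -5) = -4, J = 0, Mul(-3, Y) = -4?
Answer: Mul(I, Pow(335, Rational(1, 2))) ≈ Mul(18.303, I)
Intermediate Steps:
Y = Rational(4, 3) (Y = Mul(Rational(-1, 3), -4) = Rational(4, 3) ≈ 1.3333)
Function('x')(C, h) = 1 (Function('x')(C, h) = Add(5, -4) = 1)
Q = 1 (Q = Add(Mul(-4, 1), 5) = Add(-4, 5) = 1)
Pow(Add(-326, Mul(Q, Add(-11, Add(Add(0, J), 2)))), Rational(1, 2)) = Pow(Add(-326, Mul(1, Add(-11, Add(Add(0, 0), 2)))), Rational(1, 2)) = Pow(Add(-326, Mul(1, Add(-11, Add(0, 2)))), Rational(1, 2)) = Pow(Add(-326, Mul(1, Add(-11, 2))), Rational(1, 2)) = Pow(Add(-326, Mul(1, -9)), Rational(1, 2)) = Pow(Add(-326, -9), Rational(1, 2)) = Pow(-335, Rational(1, 2)) = Mul(I, Pow(335, Rational(1, 2)))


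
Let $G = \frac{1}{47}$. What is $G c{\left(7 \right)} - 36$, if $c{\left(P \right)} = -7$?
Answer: $- \frac{1699}{47} \approx -36.149$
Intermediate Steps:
$G = \frac{1}{47} \approx 0.021277$
$G c{\left(7 \right)} - 36 = \frac{1}{47} \left(-7\right) - 36 = - \frac{7}{47} - 36 = - \frac{1699}{47}$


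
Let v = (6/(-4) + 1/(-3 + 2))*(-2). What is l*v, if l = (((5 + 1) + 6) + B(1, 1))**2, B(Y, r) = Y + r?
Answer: 980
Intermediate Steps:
l = 196 (l = (((5 + 1) + 6) + (1 + 1))**2 = ((6 + 6) + 2)**2 = (12 + 2)**2 = 14**2 = 196)
v = 5 (v = (6*(-1/4) + 1/(-1))*(-2) = (-3/2 - 1)*(-2) = -5/2*(-2) = 5)
l*v = 196*5 = 980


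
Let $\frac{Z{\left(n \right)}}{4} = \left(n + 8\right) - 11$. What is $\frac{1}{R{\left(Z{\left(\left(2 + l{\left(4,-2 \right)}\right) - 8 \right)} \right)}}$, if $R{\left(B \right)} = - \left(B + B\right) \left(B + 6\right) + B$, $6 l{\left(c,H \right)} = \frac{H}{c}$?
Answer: $- \frac{9}{20165} \approx -0.00044632$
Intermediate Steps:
$l{\left(c,H \right)} = \frac{H}{6 c}$ ($l{\left(c,H \right)} = \frac{H \frac{1}{c}}{6} = \frac{H}{6 c}$)
$Z{\left(n \right)} = -12 + 4 n$ ($Z{\left(n \right)} = 4 \left(\left(n + 8\right) - 11\right) = 4 \left(\left(8 + n\right) - 11\right) = 4 \left(-3 + n\right) = -12 + 4 n$)
$R{\left(B \right)} = B - 2 B \left(6 + B\right)$ ($R{\left(B \right)} = - 2 B \left(6 + B\right) + B = B - 2 B \left(6 + B\right)$)
$\frac{1}{R{\left(Z{\left(\left(2 + l{\left(4,-2 \right)}\right) - 8 \right)} \right)}} = \frac{1}{\left(-1\right) \left(-12 + 4 \left(\left(2 + \frac{1}{6} \left(-2\right) \frac{1}{4}\right) - 8\right)\right) \left(11 + 2 \left(-12 + 4 \left(\left(2 + \frac{1}{6} \left(-2\right) \frac{1}{4}\right) - 8\right)\right)\right)} = \frac{1}{\left(-1\right) \left(-12 + 4 \left(\left(2 - \frac{1}{12}\right) - 8\right)\right) \left(11 + 2 \left(-12 + 4 \left(\left(2 - \frac{1}{12}\right) - 8\right)\right)\right)} = \frac{1}{\left(-1\right) \left(-12 + 4 \left(\frac{23}{12} - 8\right)\right) \left(11 + 2 \left(-12 + 4 \left(\frac{23}{12} - 8\right)\right)\right)} = \frac{1}{\left(-1\right) \left(-12 + 4 \left(- \frac{73}{12}\right)\right) \left(11 + 2 \left(-12 + 4 \left(- \frac{73}{12}\right)\right)\right)} = \frac{1}{\left(-1\right) \left(-12 - \frac{73}{3}\right) \left(11 + 2 \left(-12 - \frac{73}{3}\right)\right)} = \frac{1}{\left(-1\right) \left(- \frac{109}{3}\right) \left(11 + 2 \left(- \frac{109}{3}\right)\right)} = \frac{1}{\left(-1\right) \left(- \frac{109}{3}\right) \left(11 - \frac{218}{3}\right)} = \frac{1}{\left(-1\right) \left(- \frac{109}{3}\right) \left(- \frac{185}{3}\right)} = \frac{1}{- \frac{20165}{9}} = - \frac{9}{20165}$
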